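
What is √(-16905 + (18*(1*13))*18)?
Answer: I*√12693 ≈ 112.66*I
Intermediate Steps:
√(-16905 + (18*(1*13))*18) = √(-16905 + (18*13)*18) = √(-16905 + 234*18) = √(-16905 + 4212) = √(-12693) = I*√12693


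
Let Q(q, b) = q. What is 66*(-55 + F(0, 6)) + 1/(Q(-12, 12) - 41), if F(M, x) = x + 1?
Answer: -167905/53 ≈ -3168.0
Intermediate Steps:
F(M, x) = 1 + x
66*(-55 + F(0, 6)) + 1/(Q(-12, 12) - 41) = 66*(-55 + (1 + 6)) + 1/(-12 - 41) = 66*(-55 + 7) + 1/(-53) = 66*(-48) - 1/53 = -3168 - 1/53 = -167905/53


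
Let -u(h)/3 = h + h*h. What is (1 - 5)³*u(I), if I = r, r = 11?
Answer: 25344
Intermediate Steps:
I = 11
u(h) = -3*h - 3*h² (u(h) = -3*(h + h*h) = -3*(h + h²) = -3*h - 3*h²)
(1 - 5)³*u(I) = (1 - 5)³*(-3*11*(1 + 11)) = (-4)³*(-3*11*12) = -64*(-396) = 25344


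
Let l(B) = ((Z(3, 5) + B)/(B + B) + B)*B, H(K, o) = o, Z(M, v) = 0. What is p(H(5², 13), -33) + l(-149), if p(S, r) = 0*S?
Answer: 44253/2 ≈ 22127.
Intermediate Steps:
p(S, r) = 0
l(B) = B*(½ + B) (l(B) = ((0 + B)/(B + B) + B)*B = (B/((2*B)) + B)*B = (B*(1/(2*B)) + B)*B = (½ + B)*B = B*(½ + B))
p(H(5², 13), -33) + l(-149) = 0 - 149*(½ - 149) = 0 - 149*(-297/2) = 0 + 44253/2 = 44253/2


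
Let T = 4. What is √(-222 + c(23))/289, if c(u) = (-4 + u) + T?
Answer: I*√199/289 ≈ 0.048812*I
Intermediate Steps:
c(u) = u (c(u) = (-4 + u) + 4 = u)
√(-222 + c(23))/289 = √(-222 + 23)/289 = √(-199)*(1/289) = (I*√199)*(1/289) = I*√199/289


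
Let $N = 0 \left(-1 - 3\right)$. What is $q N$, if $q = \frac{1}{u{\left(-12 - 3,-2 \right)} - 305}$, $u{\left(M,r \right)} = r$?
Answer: $0$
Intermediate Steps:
$N = 0$ ($N = 0 \left(-4\right) = 0$)
$q = - \frac{1}{307}$ ($q = \frac{1}{-2 - 305} = \frac{1}{-307} = - \frac{1}{307} \approx -0.0032573$)
$q N = \left(- \frac{1}{307}\right) 0 = 0$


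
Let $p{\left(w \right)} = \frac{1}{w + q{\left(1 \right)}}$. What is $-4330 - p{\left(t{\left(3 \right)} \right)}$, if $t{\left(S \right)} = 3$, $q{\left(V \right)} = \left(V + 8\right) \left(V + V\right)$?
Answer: $- \frac{90931}{21} \approx -4330.0$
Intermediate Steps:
$q{\left(V \right)} = 2 V \left(8 + V\right)$ ($q{\left(V \right)} = \left(8 + V\right) 2 V = 2 V \left(8 + V\right)$)
$p{\left(w \right)} = \frac{1}{18 + w}$ ($p{\left(w \right)} = \frac{1}{w + 2 \cdot 1 \left(8 + 1\right)} = \frac{1}{w + 2 \cdot 1 \cdot 9} = \frac{1}{w + 18} = \frac{1}{18 + w}$)
$-4330 - p{\left(t{\left(3 \right)} \right)} = -4330 - \frac{1}{18 + 3} = -4330 - \frac{1}{21} = - \frac{90931}{21}$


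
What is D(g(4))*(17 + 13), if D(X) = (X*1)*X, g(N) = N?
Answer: 480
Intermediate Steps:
D(X) = X² (D(X) = X*X = X²)
D(g(4))*(17 + 13) = 4²*(17 + 13) = 16*30 = 480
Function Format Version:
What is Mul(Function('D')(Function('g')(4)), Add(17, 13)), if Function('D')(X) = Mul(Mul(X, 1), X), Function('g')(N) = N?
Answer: 480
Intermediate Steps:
Function('D')(X) = Pow(X, 2) (Function('D')(X) = Mul(X, X) = Pow(X, 2))
Mul(Function('D')(Function('g')(4)), Add(17, 13)) = Mul(Pow(4, 2), Add(17, 13)) = Mul(16, 30) = 480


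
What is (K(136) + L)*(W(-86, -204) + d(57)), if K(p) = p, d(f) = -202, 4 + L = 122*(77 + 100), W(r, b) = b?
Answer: -8820756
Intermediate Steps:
L = 21590 (L = -4 + 122*(77 + 100) = -4 + 122*177 = -4 + 21594 = 21590)
(K(136) + L)*(W(-86, -204) + d(57)) = (136 + 21590)*(-204 - 202) = 21726*(-406) = -8820756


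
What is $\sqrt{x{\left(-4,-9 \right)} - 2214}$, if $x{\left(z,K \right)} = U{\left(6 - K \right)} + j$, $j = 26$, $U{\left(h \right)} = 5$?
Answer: $i \sqrt{2183} \approx 46.723 i$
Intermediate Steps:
$x{\left(z,K \right)} = 31$ ($x{\left(z,K \right)} = 5 + 26 = 31$)
$\sqrt{x{\left(-4,-9 \right)} - 2214} = \sqrt{31 - 2214} = \sqrt{-2183} = i \sqrt{2183}$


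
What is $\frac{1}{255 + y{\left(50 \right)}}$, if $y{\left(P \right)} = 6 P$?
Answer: $\frac{1}{555} \approx 0.0018018$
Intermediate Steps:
$\frac{1}{255 + y{\left(50 \right)}} = \frac{1}{255 + 6 \cdot 50} = \frac{1}{255 + 300} = \frac{1}{555}$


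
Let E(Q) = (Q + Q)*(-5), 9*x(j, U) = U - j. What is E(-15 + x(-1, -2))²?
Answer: 1849600/81 ≈ 22835.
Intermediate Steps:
x(j, U) = -j/9 + U/9 (x(j, U) = (U - j)/9 = -j/9 + U/9)
E(Q) = -10*Q (E(Q) = (2*Q)*(-5) = -10*Q)
E(-15 + x(-1, -2))² = (-10*(-15 + (-⅑*(-1) + (⅑)*(-2))))² = (-10*(-15 + (⅑ - 2/9)))² = (-10*(-15 - ⅑))² = (-10*(-136/9))² = (1360/9)² = 1849600/81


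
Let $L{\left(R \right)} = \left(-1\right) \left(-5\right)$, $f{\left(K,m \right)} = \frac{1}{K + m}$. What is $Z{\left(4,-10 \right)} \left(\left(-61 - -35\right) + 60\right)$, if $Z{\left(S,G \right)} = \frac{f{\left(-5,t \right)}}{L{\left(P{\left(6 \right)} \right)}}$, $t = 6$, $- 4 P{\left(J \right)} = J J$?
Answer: $\frac{34}{5} \approx 6.8$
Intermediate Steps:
$P{\left(J \right)} = - \frac{J^{2}}{4}$ ($P{\left(J \right)} = - \frac{J J}{4} = - \frac{J^{2}}{4}$)
$L{\left(R \right)} = 5$
$Z{\left(S,G \right)} = \frac{1}{5}$ ($Z{\left(S,G \right)} = \frac{1}{\left(-5 + 6\right) 5} = 1^{-1} \cdot \frac{1}{5} = 1 \cdot \frac{1}{5} = \frac{1}{5}$)
$Z{\left(4,-10 \right)} \left(\left(-61 - -35\right) + 60\right) = \frac{\left(-61 - -35\right) + 60}{5} = \frac{\left(-61 + 35\right) + 60}{5} = \frac{-26 + 60}{5} = \frac{1}{5} \cdot 34 = \frac{34}{5}$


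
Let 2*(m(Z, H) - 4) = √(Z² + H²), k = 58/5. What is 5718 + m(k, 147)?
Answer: 5722 + √543589/10 ≈ 5795.7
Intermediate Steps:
k = 58/5 (k = 58*(⅕) = 58/5 ≈ 11.600)
m(Z, H) = 4 + √(H² + Z²)/2 (m(Z, H) = 4 + √(Z² + H²)/2 = 4 + √(H² + Z²)/2)
5718 + m(k, 147) = 5718 + (4 + √(147² + (58/5)²)/2) = 5718 + (4 + √(21609 + 3364/25)/2) = 5718 + (4 + √(543589/25)/2) = 5718 + (4 + (√543589/5)/2) = 5718 + (4 + √543589/10) = 5722 + √543589/10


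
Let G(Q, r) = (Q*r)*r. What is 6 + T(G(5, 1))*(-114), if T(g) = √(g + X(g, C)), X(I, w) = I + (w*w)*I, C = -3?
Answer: 6 - 114*√55 ≈ -839.45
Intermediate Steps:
G(Q, r) = Q*r²
X(I, w) = I + I*w² (X(I, w) = I + w²*I = I + I*w²)
T(g) = √11*√g (T(g) = √(g + g*(1 + (-3)²)) = √(g + g*(1 + 9)) = √(g + g*10) = √(g + 10*g) = √(11*g) = √11*√g)
6 + T(G(5, 1))*(-114) = 6 + (√11*√(5*1²))*(-114) = 6 + (√11*√(5*1))*(-114) = 6 + (√11*√5)*(-114) = 6 + √55*(-114) = 6 - 114*√55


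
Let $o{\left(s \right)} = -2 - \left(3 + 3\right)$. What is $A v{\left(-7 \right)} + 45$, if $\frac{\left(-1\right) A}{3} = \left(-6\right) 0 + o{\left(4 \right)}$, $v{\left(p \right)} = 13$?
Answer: $357$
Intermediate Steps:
$o{\left(s \right)} = -8$ ($o{\left(s \right)} = -2 - 6 = -8$)
$A = 24$ ($A = - 3 \left(\left(-6\right) 0 - 8\right) = - 3 \left(0 - 8\right) = \left(-3\right) \left(-8\right) = 24$)
$A v{\left(-7 \right)} + 45 = 24 \cdot 13 + 45 = 312 + 45 = 357$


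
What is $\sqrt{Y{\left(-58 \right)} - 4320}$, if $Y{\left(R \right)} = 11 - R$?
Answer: $i \sqrt{4251} \approx 65.2 i$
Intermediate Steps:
$\sqrt{Y{\left(-58 \right)} - 4320} = \sqrt{\left(11 - -58\right) - 4320} = \sqrt{\left(11 + 58\right) - 4320} = \sqrt{69 - 4320} = \sqrt{-4251} = i \sqrt{4251}$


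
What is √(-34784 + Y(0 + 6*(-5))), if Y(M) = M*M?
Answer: 2*I*√8471 ≈ 184.08*I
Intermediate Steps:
Y(M) = M²
√(-34784 + Y(0 + 6*(-5))) = √(-34784 + (0 + 6*(-5))²) = √(-34784 + (0 - 30)²) = √(-34784 + (-30)²) = √(-34784 + 900) = √(-33884) = 2*I*√8471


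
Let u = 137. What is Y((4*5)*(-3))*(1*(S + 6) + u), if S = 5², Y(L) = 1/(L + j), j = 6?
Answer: -28/9 ≈ -3.1111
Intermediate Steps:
Y(L) = 1/(6 + L) (Y(L) = 1/(L + 6) = 1/(6 + L))
S = 25
Y((4*5)*(-3))*(1*(S + 6) + u) = (1*(25 + 6) + 137)/(6 + (4*5)*(-3)) = (1*31 + 137)/(6 + 20*(-3)) = (31 + 137)/(6 - 60) = 168/(-54) = -1/54*168 = -28/9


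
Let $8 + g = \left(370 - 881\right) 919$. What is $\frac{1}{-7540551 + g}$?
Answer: $- \frac{1}{8010168} \approx -1.2484 \cdot 10^{-7}$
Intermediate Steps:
$g = -469617$ ($g = -8 + \left(370 - 881\right) 919 = -8 - 469609 = -469617$)
$\frac{1}{-7540551 + g} = \frac{1}{-7540551 - 469617} = \frac{1}{-8010168} = - \frac{1}{8010168}$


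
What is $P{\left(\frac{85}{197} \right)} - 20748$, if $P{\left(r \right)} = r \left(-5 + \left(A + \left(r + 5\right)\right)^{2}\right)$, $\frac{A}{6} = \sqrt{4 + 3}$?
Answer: $- \frac{157714087549}{7645373} + \frac{1091400 \sqrt{7}}{38809} \approx -20554.0$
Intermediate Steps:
$A = 6 \sqrt{7}$ ($A = 6 \sqrt{4 + 3} = 6 \sqrt{7} \approx 15.875$)
$P{\left(r \right)} = r \left(-5 + \left(5 + r + 6 \sqrt{7}\right)^{2}\right)$ ($P{\left(r \right)} = r \left(-5 + \left(6 \sqrt{7} + \left(r + 5\right)\right)^{2}\right) = r \left(-5 + \left(6 \sqrt{7} + \left(5 + r\right)\right)^{2}\right) = r \left(-5 + \left(5 + r + 6 \sqrt{7}\right)^{2}\right)$)
$P{\left(\frac{85}{197} \right)} - 20748 = \frac{85}{197} \left(-5 + \left(5 + \frac{85}{197} + 6 \sqrt{7}\right)^{2}\right) - 20748 = 85 \cdot \frac{1}{197} \left(-5 + \left(5 + 85 \cdot \frac{1}{197} + 6 \sqrt{7}\right)^{2}\right) - 20748 = \frac{85 \left(-5 + \left(5 + \frac{85}{197} + 6 \sqrt{7}\right)^{2}\right)}{197} - 20748 = \frac{85 \left(-5 + \left(\frac{1070}{197} + 6 \sqrt{7}\right)^{2}\right)}{197} - 20748 = \left(- \frac{425}{197} + \frac{85 \left(\frac{1070}{197} + 6 \sqrt{7}\right)^{2}}{197}\right) - 20748 = - \frac{4087781}{197} + \frac{85 \left(\frac{1070}{197} + 6 \sqrt{7}\right)^{2}}{197}$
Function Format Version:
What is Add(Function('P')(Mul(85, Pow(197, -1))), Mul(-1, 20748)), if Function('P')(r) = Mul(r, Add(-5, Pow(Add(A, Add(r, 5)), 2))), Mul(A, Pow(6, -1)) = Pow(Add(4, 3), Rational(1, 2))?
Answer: Add(Rational(-157714087549, 7645373), Mul(Rational(1091400, 38809), Pow(7, Rational(1, 2)))) ≈ -20554.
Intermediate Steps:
A = Mul(6, Pow(7, Rational(1, 2))) (A = Mul(6, Pow(Add(4, 3), Rational(1, 2))) = Mul(6, Pow(7, Rational(1, 2))) ≈ 15.875)
Function('P')(r) = Mul(r, Add(-5, Pow(Add(5, r, Mul(6, Pow(7, Rational(1, 2)))), 2))) (Function('P')(r) = Mul(r, Add(-5, Pow(Add(Mul(6, Pow(7, Rational(1, 2))), Add(r, 5)), 2))) = Mul(r, Add(-5, Pow(Add(Mul(6, Pow(7, Rational(1, 2))), Add(5, r)), 2))) = Mul(r, Add(-5, Pow(Add(5, r, Mul(6, Pow(7, Rational(1, 2)))), 2))))
Add(Function('P')(Mul(85, Pow(197, -1))), Mul(-1, 20748)) = Add(Mul(Mul(85, Pow(197, -1)), Add(-5, Pow(Add(5, Mul(85, Pow(197, -1)), Mul(6, Pow(7, Rational(1, 2)))), 2))), Mul(-1, 20748)) = Add(Mul(Mul(85, Rational(1, 197)), Add(-5, Pow(Add(5, Mul(85, Rational(1, 197)), Mul(6, Pow(7, Rational(1, 2)))), 2))), -20748) = Add(Mul(Rational(85, 197), Add(-5, Pow(Add(5, Rational(85, 197), Mul(6, Pow(7, Rational(1, 2)))), 2))), -20748) = Add(Mul(Rational(85, 197), Add(-5, Pow(Add(Rational(1070, 197), Mul(6, Pow(7, Rational(1, 2)))), 2))), -20748) = Add(Add(Rational(-425, 197), Mul(Rational(85, 197), Pow(Add(Rational(1070, 197), Mul(6, Pow(7, Rational(1, 2)))), 2))), -20748) = Add(Rational(-4087781, 197), Mul(Rational(85, 197), Pow(Add(Rational(1070, 197), Mul(6, Pow(7, Rational(1, 2)))), 2)))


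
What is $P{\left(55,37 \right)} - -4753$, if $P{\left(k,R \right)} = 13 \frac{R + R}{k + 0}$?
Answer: $\frac{262377}{55} \approx 4770.5$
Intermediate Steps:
$P{\left(k,R \right)} = \frac{26 R}{k}$ ($P{\left(k,R \right)} = 13 \frac{2 R}{k} = \frac{26 R}{k}$)
$P{\left(55,37 \right)} - -4753 = 26 \cdot 37 \cdot \frac{1}{55} - -4753 = 26 \cdot 37 \cdot \frac{1}{55} + 4753 = \frac{962}{55} + 4753 = \frac{262377}{55}$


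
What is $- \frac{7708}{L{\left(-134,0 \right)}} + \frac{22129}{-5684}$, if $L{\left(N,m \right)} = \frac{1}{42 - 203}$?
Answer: $\frac{7053753663}{5684} \approx 1.241 \cdot 10^{6}$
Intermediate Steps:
$L{\left(N,m \right)} = - \frac{1}{161}$ ($L{\left(N,m \right)} = \frac{1}{-161} = - \frac{1}{161}$)
$- \frac{7708}{L{\left(-134,0 \right)}} + \frac{22129}{-5684} = - \frac{7708}{- \frac{1}{161}} + \frac{22129}{-5684} = \left(-7708\right) \left(-161\right) + 22129 \left(- \frac{1}{5684}\right) = 1240988 - \frac{22129}{5684} = \frac{7053753663}{5684}$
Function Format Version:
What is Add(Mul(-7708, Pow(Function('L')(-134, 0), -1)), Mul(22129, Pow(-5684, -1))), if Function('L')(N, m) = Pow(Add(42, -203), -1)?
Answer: Rational(7053753663, 5684) ≈ 1.2410e+6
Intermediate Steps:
Function('L')(N, m) = Rational(-1, 161) (Function('L')(N, m) = Pow(-161, -1) = Rational(-1, 161))
Add(Mul(-7708, Pow(Function('L')(-134, 0), -1)), Mul(22129, Pow(-5684, -1))) = Add(Mul(-7708, Pow(Rational(-1, 161), -1)), Mul(22129, Pow(-5684, -1))) = Add(Mul(-7708, -161), Mul(22129, Rational(-1, 5684))) = Add(1240988, Rational(-22129, 5684)) = Rational(7053753663, 5684)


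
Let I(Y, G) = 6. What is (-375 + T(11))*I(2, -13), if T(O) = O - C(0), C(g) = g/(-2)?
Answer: -2184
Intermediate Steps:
C(g) = -g/2 (C(g) = g*(-½) = -g/2)
T(O) = O (T(O) = O - (-1)*0/2 = O - 1*0 = O + 0 = O)
(-375 + T(11))*I(2, -13) = (-375 + 11)*6 = -364*6 = -2184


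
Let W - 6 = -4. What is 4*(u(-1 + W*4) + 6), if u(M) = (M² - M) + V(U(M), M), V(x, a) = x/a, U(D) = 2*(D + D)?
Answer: 208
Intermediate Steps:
W = 2 (W = 6 - 4 = 2)
U(D) = 4*D (U(D) = 2*(2*D) = 4*D)
u(M) = 4 + M² - M (u(M) = (M² - M) + (4*M)/M = (M² - M) + 4 = 4 + M² - M)
4*(u(-1 + W*4) + 6) = 4*((4 + (-1 + 2*4)² - (-1 + 2*4)) + 6) = 4*((4 + (-1 + 8)² - (-1 + 8)) + 6) = 4*((4 + 7² - 1*7) + 6) = 4*((4 + 49 - 7) + 6) = 4*(46 + 6) = 4*52 = 208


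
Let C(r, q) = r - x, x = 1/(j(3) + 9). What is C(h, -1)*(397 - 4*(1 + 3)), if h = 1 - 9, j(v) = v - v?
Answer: -9271/3 ≈ -3090.3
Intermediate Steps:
j(v) = 0
h = -8
x = 1/9 (x = 1/(0 + 9) = 1/9 ≈ 0.11111)
C(r, q) = -1/9 + r (C(r, q) = r - 1*1/9 = r - 1/9 = -1/9 + r)
C(h, -1)*(397 - 4*(1 + 3)) = (-1/9 - 8)*(397 - 4*(1 + 3)) = -73*(397 - 4*4)/9 = -73*(397 - 16)/9 = -73/9*381 = -9271/3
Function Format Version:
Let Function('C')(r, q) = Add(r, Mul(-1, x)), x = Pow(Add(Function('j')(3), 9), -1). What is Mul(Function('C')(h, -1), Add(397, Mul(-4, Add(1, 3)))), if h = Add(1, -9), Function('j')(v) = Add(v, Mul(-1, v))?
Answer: Rational(-9271, 3) ≈ -3090.3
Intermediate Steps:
Function('j')(v) = 0
h = -8
x = Rational(1, 9) (x = Pow(Add(0, 9), -1) = Pow(9, -1) = Rational(1, 9) ≈ 0.11111)
Function('C')(r, q) = Add(Rational(-1, 9), r) (Function('C')(r, q) = Add(r, Mul(-1, Rational(1, 9))) = Add(r, Rational(-1, 9)) = Add(Rational(-1, 9), r))
Mul(Function('C')(h, -1), Add(397, Mul(-4, Add(1, 3)))) = Mul(Add(Rational(-1, 9), -8), Add(397, Mul(-4, Add(1, 3)))) = Mul(Rational(-73, 9), Add(397, Mul(-4, 4))) = Mul(Rational(-73, 9), Add(397, -16)) = Mul(Rational(-73, 9), 381) = Rational(-9271, 3)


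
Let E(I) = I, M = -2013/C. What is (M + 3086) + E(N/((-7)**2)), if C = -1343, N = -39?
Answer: 203126662/65807 ≈ 3086.7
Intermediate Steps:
M = 2013/1343 (M = -2013/(-1343) = -2013*(-1/1343) = 2013/1343 ≈ 1.4989)
(M + 3086) + E(N/((-7)**2)) = (2013/1343 + 3086) - 39/((-7)**2) = 4146511/1343 - 39/49 = 203126662/65807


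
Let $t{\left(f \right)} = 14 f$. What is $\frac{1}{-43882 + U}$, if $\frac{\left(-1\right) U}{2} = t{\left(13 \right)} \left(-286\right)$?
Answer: $\frac{1}{60222} \approx 1.6605 \cdot 10^{-5}$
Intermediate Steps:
$U = 104104$ ($U = - 2 \cdot 14 \cdot 13 \left(-286\right) = - 2 \cdot 182 \left(-286\right) = \left(-2\right) \left(-52052\right) = 104104$)
$\frac{1}{-43882 + U} = \frac{1}{-43882 + 104104} = \frac{1}{60222}$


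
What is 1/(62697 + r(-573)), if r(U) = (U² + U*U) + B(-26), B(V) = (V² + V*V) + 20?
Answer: 1/720727 ≈ 1.3875e-6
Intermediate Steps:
B(V) = 20 + 2*V² (B(V) = (V² + V²) + 20 = 2*V² + 20 = 20 + 2*V²)
r(U) = 1372 + 2*U² (r(U) = (U² + U*U) + (20 + 2*(-26)²) = (U² + U²) + (20 + 2*676) = 2*U² + (20 + 1352) = 2*U² + 1372 = 1372 + 2*U²)
1/(62697 + r(-573)) = 1/(62697 + (1372 + 2*(-573)²)) = 1/(62697 + (1372 + 2*328329)) = 1/(62697 + (1372 + 656658)) = 1/(62697 + 658030) = 1/720727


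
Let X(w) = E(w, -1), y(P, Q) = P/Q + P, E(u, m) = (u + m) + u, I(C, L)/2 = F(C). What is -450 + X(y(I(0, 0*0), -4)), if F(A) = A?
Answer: -451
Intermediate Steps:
I(C, L) = 2*C
E(u, m) = m + 2*u (E(u, m) = (m + u) + u = m + 2*u)
y(P, Q) = P + P/Q
X(w) = -1 + 2*w
-450 + X(y(I(0, 0*0), -4)) = -450 + (-1 + 2*(2*0 + (2*0)/(-4))) = -450 + (-1 + 2*(0 + 0*(-¼))) = -450 + (-1 + 2*(0 + 0)) = -450 + (-1 + 2*0) = -450 + (-1 + 0) = -450 - 1 = -451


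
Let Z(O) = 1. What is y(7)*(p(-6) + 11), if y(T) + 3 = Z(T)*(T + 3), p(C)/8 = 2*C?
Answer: -595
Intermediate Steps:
p(C) = 16*C (p(C) = 8*(2*C) = 16*C)
y(T) = T (y(T) = -3 + 1*(T + 3) = -3 + 1*(3 + T) = -3 + (3 + T) = T)
y(7)*(p(-6) + 11) = 7*(16*(-6) + 11) = 7*(-96 + 11) = 7*(-85) = -595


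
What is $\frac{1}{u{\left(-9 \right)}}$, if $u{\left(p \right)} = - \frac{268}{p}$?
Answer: $\frac{9}{268} \approx 0.033582$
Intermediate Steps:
$\frac{1}{u{\left(-9 \right)}} = \frac{1}{\left(-268\right) \frac{1}{-9}} = \frac{1}{\left(-268\right) \left(- \frac{1}{9}\right)} = \frac{1}{\frac{268}{9}} = \frac{9}{268}$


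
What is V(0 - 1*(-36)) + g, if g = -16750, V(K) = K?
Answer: -16714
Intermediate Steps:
V(0 - 1*(-36)) + g = (0 - 1*(-36)) - 16750 = (0 + 36) - 16750 = 36 - 16750 = -16714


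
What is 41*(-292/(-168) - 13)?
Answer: -19393/42 ≈ -461.74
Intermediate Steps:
41*(-292/(-168) - 13) = 41*(-292*(-1/168) - 13) = 41*(73/42 - 13) = 41*(-473/42) = -19393/42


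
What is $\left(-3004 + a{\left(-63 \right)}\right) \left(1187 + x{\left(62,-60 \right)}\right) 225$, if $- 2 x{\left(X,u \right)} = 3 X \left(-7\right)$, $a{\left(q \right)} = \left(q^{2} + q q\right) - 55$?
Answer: $2017710450$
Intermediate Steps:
$a{\left(q \right)} = -55 + 2 q^{2}$ ($a{\left(q \right)} = \left(q^{2} + q^{2}\right) - 55 = 2 q^{2} - 55 = -55 + 2 q^{2}$)
$x{\left(X,u \right)} = \frac{21 X}{2}$ ($x{\left(X,u \right)} = - \frac{3 X \left(-7\right)}{2} = - \frac{\left(-21\right) X}{2} = \frac{21 X}{2}$)
$\left(-3004 + a{\left(-63 \right)}\right) \left(1187 + x{\left(62,-60 \right)}\right) 225 = \left(-3004 - \left(55 - 2 \left(-63\right)^{2}\right)\right) \left(1187 + \frac{21}{2} \cdot 62\right) 225 = \left(-3004 + \left(-55 + 2 \cdot 3969\right)\right) \left(1187 + 651\right) 225 = \left(-3004 + \left(-55 + 7938\right)\right) 1838 \cdot 225 = \left(-3004 + 7883\right) 1838 \cdot 225 = 4879 \cdot 1838 \cdot 225 = 8967602 \cdot 225 = 2017710450$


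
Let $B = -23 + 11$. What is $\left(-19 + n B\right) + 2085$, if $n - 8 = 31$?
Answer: $1598$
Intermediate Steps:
$n = 39$ ($n = 8 + 31 = 39$)
$B = -12$
$\left(-19 + n B\right) + 2085 = \left(-19 + 39 \left(-12\right)\right) + 2085 = \left(-19 - 468\right) + 2085 = -487 + 2085 = 1598$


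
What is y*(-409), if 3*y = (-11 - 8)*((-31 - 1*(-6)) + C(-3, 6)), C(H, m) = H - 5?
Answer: -85481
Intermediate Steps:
C(H, m) = -5 + H
y = 209 (y = ((-11 - 8)*((-31 - 1*(-6)) + (-5 - 3)))/3 = (-19*((-31 + 6) - 8))/3 = (-19*(-25 - 8))/3 = (-19*(-33))/3 = (⅓)*627 = 209)
y*(-409) = 209*(-409) = -85481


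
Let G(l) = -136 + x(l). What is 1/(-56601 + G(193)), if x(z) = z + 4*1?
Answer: -1/56540 ≈ -1.7687e-5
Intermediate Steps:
x(z) = 4 + z (x(z) = z + 4 = 4 + z)
G(l) = -132 + l (G(l) = -136 + (4 + l) = -132 + l)
1/(-56601 + G(193)) = 1/(-56601 + (-132 + 193)) = 1/(-56601 + 61) = 1/(-56540) = -1/56540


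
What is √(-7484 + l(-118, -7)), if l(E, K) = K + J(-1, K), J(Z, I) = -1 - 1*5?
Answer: 21*I*√17 ≈ 86.585*I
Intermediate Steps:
J(Z, I) = -6 (J(Z, I) = -1 - 5 = -6)
l(E, K) = -6 + K (l(E, K) = K - 6 = -6 + K)
√(-7484 + l(-118, -7)) = √(-7484 + (-6 - 7)) = √(-7484 - 13) = √(-7497) = 21*I*√17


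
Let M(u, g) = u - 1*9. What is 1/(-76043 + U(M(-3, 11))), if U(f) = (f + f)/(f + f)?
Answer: -1/76042 ≈ -1.3151e-5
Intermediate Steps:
M(u, g) = -9 + u (M(u, g) = u - 9 = -9 + u)
U(f) = 1 (U(f) = (2*f)/((2*f)) = (2*f)*(1/(2*f)) = 1)
1/(-76043 + U(M(-3, 11))) = 1/(-76043 + 1) = 1/(-76042) = -1/76042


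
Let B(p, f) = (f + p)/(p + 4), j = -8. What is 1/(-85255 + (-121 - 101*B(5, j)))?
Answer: -3/256027 ≈ -1.1718e-5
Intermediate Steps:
B(p, f) = (f + p)/(4 + p)
1/(-85255 + (-121 - 101*B(5, j))) = 1/(-85255 + (-121 - 101*(-8 + 5)/(4 + 5))) = 1/(-85255 + (-121 - 101*(-3)/9)) = 1/(-85255 + (-121 - 101*(-⅓))) = 1/(-85255 + (-121 + 101/3)) = 1/(-85255 - 262/3) = 1/(-256027/3) = -3/256027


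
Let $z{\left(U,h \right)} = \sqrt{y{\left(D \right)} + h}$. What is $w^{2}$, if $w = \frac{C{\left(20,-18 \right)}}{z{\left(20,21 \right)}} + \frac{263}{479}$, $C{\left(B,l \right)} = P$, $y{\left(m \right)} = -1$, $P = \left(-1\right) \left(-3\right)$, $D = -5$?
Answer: $\frac{3448349}{4588820} + \frac{789 \sqrt{5}}{2395} \approx 1.4881$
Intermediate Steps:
$P = 3$
$C{\left(B,l \right)} = 3$
$z{\left(U,h \right)} = \sqrt{-1 + h}$
$w = \frac{263}{479} + \frac{3 \sqrt{5}}{10}$ ($w = \frac{3}{\sqrt{-1 + 21}} + \frac{263}{479} = \frac{3}{\sqrt{20}} + 263 \cdot \frac{1}{479} = \frac{3}{2 \sqrt{5}} + \frac{263}{479} = 3 \frac{\sqrt{5}}{10} + \frac{263}{479} = \frac{3 \sqrt{5}}{10} + \frac{263}{479} = \frac{263}{479} + \frac{3 \sqrt{5}}{10} \approx 1.2199$)
$w^{2} = \left(\frac{263}{479} + \frac{3 \sqrt{5}}{10}\right)^{2}$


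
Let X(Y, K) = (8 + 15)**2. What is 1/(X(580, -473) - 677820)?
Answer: -1/677291 ≈ -1.4765e-6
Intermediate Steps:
X(Y, K) = 529 (X(Y, K) = 23**2 = 529)
1/(X(580, -473) - 677820) = 1/(529 - 677820) = 1/(-677291) = -1/677291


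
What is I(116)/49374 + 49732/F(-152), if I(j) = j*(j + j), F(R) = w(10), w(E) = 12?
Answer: 102324613/24687 ≈ 4144.9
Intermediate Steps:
F(R) = 12
I(j) = 2*j² (I(j) = j*(2*j) = 2*j²)
I(116)/49374 + 49732/F(-152) = (2*116²)/49374 + 49732/12 = (2*13456)*(1/49374) + 49732*(1/12) = 26912*(1/49374) + 12433/3 = 13456/24687 + 12433/3 = 102324613/24687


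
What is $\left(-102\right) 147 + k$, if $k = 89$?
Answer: $-14905$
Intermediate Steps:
$\left(-102\right) 147 + k = \left(-102\right) 147 + 89 = -14994 + 89 = -14905$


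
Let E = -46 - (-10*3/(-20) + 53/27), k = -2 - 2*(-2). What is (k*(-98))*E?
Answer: 261758/27 ≈ 9694.7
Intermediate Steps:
k = 2 (k = -2 + 4 = 2)
E = -2671/54 (E = -46 - (-30*(-1/20) + 53*(1/27)) = -46 - (3/2 + 53/27) = -46 - 1*187/54 = -46 - 187/54 = -2671/54 ≈ -49.463)
(k*(-98))*E = (2*(-98))*(-2671/54) = -196*(-2671/54) = 261758/27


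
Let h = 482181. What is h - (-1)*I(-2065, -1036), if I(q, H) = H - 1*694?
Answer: 480451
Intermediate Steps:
I(q, H) = -694 + H (I(q, H) = H - 694 = -694 + H)
h - (-1)*I(-2065, -1036) = 482181 - (-1)*(-694 - 1036) = 482181 - (-1)*(-1730) = 482181 - 1*1730 = 482181 - 1730 = 480451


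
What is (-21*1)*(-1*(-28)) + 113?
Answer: -475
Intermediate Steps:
(-21*1)*(-1*(-28)) + 113 = -21*28 + 113 = -588 + 113 = -475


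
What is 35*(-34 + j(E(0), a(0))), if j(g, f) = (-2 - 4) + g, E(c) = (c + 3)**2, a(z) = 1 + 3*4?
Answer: -1085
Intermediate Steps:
a(z) = 13 (a(z) = 1 + 12 = 13)
E(c) = (3 + c)**2
j(g, f) = -6 + g
35*(-34 + j(E(0), a(0))) = 35*(-34 + (-6 + (3 + 0)**2)) = 35*(-34 + (-6 + 3**2)) = 35*(-34 + (-6 + 9)) = 35*(-34 + 3) = 35*(-31) = -1085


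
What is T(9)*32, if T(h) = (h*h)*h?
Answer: 23328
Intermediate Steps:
T(h) = h**3 (T(h) = h**2*h = h**3)
T(9)*32 = 9**3*32 = 729*32 = 23328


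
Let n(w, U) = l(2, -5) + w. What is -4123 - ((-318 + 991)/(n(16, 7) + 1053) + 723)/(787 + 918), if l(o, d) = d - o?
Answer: -7466325829/1810710 ≈ -4123.4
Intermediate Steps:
n(w, U) = -7 + w (n(w, U) = (-5 - 1*2) + w = (-5 - 2) + w = -7 + w)
-4123 - ((-318 + 991)/(n(16, 7) + 1053) + 723)/(787 + 918) = -4123 - ((-318 + 991)/((-7 + 16) + 1053) + 723)/(787 + 918) = -4123 - (673/(9 + 1053) + 723)/1705 = -4123 - (673/1062 + 723)/1705 = -4123 - 768499/(1062*1705) = -4123 - 1*768499/1810710 = -4123 - 768499/1810710 = -7466325829/1810710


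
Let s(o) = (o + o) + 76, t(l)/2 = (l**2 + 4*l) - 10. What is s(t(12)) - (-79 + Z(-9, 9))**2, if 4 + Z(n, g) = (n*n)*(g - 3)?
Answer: -161605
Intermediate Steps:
t(l) = -20 + 2*l**2 + 8*l (t(l) = 2*((l**2 + 4*l) - 10) = 2*(-10 + l**2 + 4*l) = -20 + 2*l**2 + 8*l)
s(o) = 76 + 2*o (s(o) = 2*o + 76 = 76 + 2*o)
Z(n, g) = -4 + n**2*(-3 + g) (Z(n, g) = -4 + (n*n)*(g - 3) = -4 + n**2*(-3 + g))
s(t(12)) - (-79 + Z(-9, 9))**2 = (76 + 2*(-20 + 2*12**2 + 8*12)) - (-79 + (-4 - 3*(-9)**2 + 9*(-9)**2))**2 = (76 + 2*(-20 + 2*144 + 96)) - (-79 + (-4 - 3*81 + 9*81))**2 = (76 + 2*(-20 + 288 + 96)) - (-79 + (-4 - 243 + 729))**2 = (76 + 2*364) - (-79 + 482)**2 = (76 + 728) - 1*403**2 = 804 - 1*162409 = 804 - 162409 = -161605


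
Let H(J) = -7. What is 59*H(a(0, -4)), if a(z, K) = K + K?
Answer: -413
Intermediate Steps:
a(z, K) = 2*K
59*H(a(0, -4)) = 59*(-7) = -413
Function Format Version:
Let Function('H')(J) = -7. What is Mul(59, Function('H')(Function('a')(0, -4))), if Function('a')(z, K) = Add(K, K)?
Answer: -413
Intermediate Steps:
Function('a')(z, K) = Mul(2, K)
Mul(59, Function('H')(Function('a')(0, -4))) = Mul(59, -7) = -413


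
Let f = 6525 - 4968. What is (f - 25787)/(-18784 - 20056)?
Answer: 2423/3884 ≈ 0.62384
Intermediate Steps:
f = 1557
(f - 25787)/(-18784 - 20056) = (1557 - 25787)/(-18784 - 20056) = -24230/(-38840) = -24230*(-1/38840) = 2423/3884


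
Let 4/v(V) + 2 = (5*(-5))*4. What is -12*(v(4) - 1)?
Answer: 212/17 ≈ 12.471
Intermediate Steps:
v(V) = -2/51 (v(V) = 4/(-2 + (5*(-5))*4) = 4/(-2 - 25*4) = 4/(-2 - 100) = 4/(-102) = 4*(-1/102) = -2/51)
-12*(v(4) - 1) = -12*(-2/51 - 1) = -12*(-53/51) = 212/17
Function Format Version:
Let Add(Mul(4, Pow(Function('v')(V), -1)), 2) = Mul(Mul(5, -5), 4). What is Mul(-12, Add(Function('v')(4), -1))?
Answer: Rational(212, 17) ≈ 12.471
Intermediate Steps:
Function('v')(V) = Rational(-2, 51) (Function('v')(V) = Mul(4, Pow(Add(-2, Mul(Mul(5, -5), 4)), -1)) = Mul(4, Pow(Add(-2, Mul(-25, 4)), -1)) = Mul(4, Pow(Add(-2, -100), -1)) = Mul(4, Pow(-102, -1)) = Mul(4, Rational(-1, 102)) = Rational(-2, 51))
Mul(-12, Add(Function('v')(4), -1)) = Mul(-12, Add(Rational(-2, 51), -1)) = Mul(-12, Rational(-53, 51)) = Rational(212, 17)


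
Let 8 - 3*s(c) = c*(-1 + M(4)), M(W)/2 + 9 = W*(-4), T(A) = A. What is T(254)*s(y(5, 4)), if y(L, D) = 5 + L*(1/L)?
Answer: 79756/3 ≈ 26585.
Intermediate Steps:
M(W) = -18 - 8*W (M(W) = -18 + 2*(W*(-4)) = -18 + 2*(-4*W) = -18 - 8*W)
y(L, D) = 6 (y(L, D) = 5 + L/L = 5 + 1 = 6)
s(c) = 8/3 + 17*c (s(c) = 8/3 - c*(-1 + (-18 - 8*4))/3 = 8/3 - c*(-1 + (-18 - 32))/3 = 8/3 - c*(-1 - 50)/3 = 8/3 - c*(-51)/3 = 8/3 - (-17)*c = 8/3 + 17*c)
T(254)*s(y(5, 4)) = 254*(8/3 + 17*6) = 254*(8/3 + 102) = 254*(314/3) = 79756/3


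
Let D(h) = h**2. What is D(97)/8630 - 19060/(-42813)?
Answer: 567315317/369476190 ≈ 1.5355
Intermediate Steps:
D(97)/8630 - 19060/(-42813) = 97**2/8630 - 19060/(-42813) = 9409*(1/8630) - 19060*(-1/42813) = 9409/8630 + 19060/42813 = 567315317/369476190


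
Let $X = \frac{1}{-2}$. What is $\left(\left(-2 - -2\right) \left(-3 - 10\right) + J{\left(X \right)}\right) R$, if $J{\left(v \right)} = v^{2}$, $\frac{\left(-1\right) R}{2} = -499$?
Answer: $\frac{499}{2} \approx 249.5$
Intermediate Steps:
$R = 998$ ($R = \left(-2\right) \left(-499\right) = 998$)
$X = - \frac{1}{2} \approx -0.5$
$\left(\left(-2 - -2\right) \left(-3 - 10\right) + J{\left(X \right)}\right) R = \left(\left(-2 - -2\right) \left(-3 - 10\right) + \left(- \frac{1}{2}\right)^{2}\right) 998 = \left(\left(-2 + 2\right) \left(-13\right) + \frac{1}{4}\right) 998 = \left(0 \left(-13\right) + \frac{1}{4}\right) 998 = \left(0 + \frac{1}{4}\right) 998 = \frac{1}{4} \cdot 998 = \frac{499}{2}$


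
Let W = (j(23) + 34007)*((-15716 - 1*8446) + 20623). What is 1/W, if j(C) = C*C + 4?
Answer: -1/122237060 ≈ -8.1808e-9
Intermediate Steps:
j(C) = 4 + C² (j(C) = C² + 4 = 4 + C²)
W = -122237060 (W = ((4 + 23²) + 34007)*((-15716 - 1*8446) + 20623) = ((4 + 529) + 34007)*((-15716 - 8446) + 20623) = (533 + 34007)*(-24162 + 20623) = 34540*(-3539) = -122237060)
1/W = 1/(-122237060) = -1/122237060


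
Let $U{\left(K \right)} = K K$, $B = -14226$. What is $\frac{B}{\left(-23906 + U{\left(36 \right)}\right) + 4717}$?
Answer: $\frac{14226}{17893} \approx 0.79506$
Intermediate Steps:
$U{\left(K \right)} = K^{2}$
$\frac{B}{\left(-23906 + U{\left(36 \right)}\right) + 4717} = - \frac{14226}{\left(-23906 + 36^{2}\right) + 4717} = - \frac{14226}{\left(-23906 + 1296\right) + 4717} = - \frac{14226}{-22610 + 4717} = - \frac{14226}{-17893} = \left(-14226\right) \left(- \frac{1}{17893}\right) = \frac{14226}{17893}$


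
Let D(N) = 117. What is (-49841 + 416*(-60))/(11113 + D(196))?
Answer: -74801/11230 ≈ -6.6608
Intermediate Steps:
(-49841 + 416*(-60))/(11113 + D(196)) = (-49841 + 416*(-60))/(11113 + 117) = (-49841 - 24960)/11230 = -74801*1/11230 = -74801/11230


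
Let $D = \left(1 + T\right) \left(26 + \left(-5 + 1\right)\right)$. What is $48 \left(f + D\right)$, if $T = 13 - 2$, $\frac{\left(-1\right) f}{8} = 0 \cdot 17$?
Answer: $12672$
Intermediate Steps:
$f = 0$ ($f = - 8 \cdot 0 \cdot 17 = \left(-8\right) 0 = 0$)
$T = 11$ ($T = 13 - 2 = 11$)
$D = 264$ ($D = \left(1 + 11\right) \left(26 + \left(-5 + 1\right)\right) = 12 \left(26 - 4\right) = 12 \cdot 22 = 264$)
$48 \left(f + D\right) = 48 \left(0 + 264\right) = 48 \cdot 264 = 12672$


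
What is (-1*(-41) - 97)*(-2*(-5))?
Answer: -560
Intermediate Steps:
(-1*(-41) - 97)*(-2*(-5)) = (41 - 97)*10 = -56*10 = -560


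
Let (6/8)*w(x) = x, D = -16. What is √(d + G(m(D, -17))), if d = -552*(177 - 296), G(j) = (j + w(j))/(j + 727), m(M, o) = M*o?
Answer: 2*√1821036770/333 ≈ 256.30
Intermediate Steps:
w(x) = 4*x/3
G(j) = 7*j/(3*(727 + j)) (G(j) = (j + 4*j/3)/(j + 727) = (7*j/3)/(727 + j) = 7*j/(3*(727 + j)))
d = 65688 (d = -552*(-119) = 65688)
√(d + G(m(D, -17))) = √(65688 + 7*(-16*(-17))/(3*(727 - 16*(-17)))) = √(65688 + (7/3)*272/(727 + 272)) = √(65688 + (7/3)*272/999) = √(65688 + (7/3)*272*(1/999)) = √(65688 + 1904/2997) = √(196868840/2997) = 2*√1821036770/333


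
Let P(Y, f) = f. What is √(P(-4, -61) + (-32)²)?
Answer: 3*√107 ≈ 31.032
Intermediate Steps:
√(P(-4, -61) + (-32)²) = √(-61 + (-32)²) = √(-61 + 1024) = √963 = 3*√107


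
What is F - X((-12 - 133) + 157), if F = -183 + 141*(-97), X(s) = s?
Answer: -13872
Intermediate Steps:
F = -13860 (F = -183 - 13677 = -13860)
F - X((-12 - 133) + 157) = -13860 - ((-12 - 133) + 157) = -13860 - (-145 + 157) = -13860 - 1*12 = -13860 - 12 = -13872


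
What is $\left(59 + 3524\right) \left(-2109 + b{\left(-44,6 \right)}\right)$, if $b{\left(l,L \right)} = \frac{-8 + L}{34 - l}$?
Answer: $- \frac{294708916}{39} \approx -7.5566 \cdot 10^{6}$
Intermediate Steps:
$b{\left(l,L \right)} = \frac{-8 + L}{34 - l}$
$\left(59 + 3524\right) \left(-2109 + b{\left(-44,6 \right)}\right) = \left(59 + 3524\right) \left(-2109 + \frac{8 - 6}{-34 - 44}\right) = 3583 \left(-2109 + \frac{8 - 6}{-78}\right) = 3583 \left(-2109 - \frac{1}{39}\right) = 3583 \left(- \frac{82252}{39}\right) = - \frac{294708916}{39}$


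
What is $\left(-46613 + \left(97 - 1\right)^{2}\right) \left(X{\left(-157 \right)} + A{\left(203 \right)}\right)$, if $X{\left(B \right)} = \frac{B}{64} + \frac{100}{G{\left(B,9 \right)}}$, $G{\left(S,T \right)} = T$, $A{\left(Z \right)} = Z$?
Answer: $- \frac{4559255255}{576} \approx -7.9154 \cdot 10^{6}$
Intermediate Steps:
$X{\left(B \right)} = \frac{100}{9} + \frac{B}{64}$ ($X{\left(B \right)} = \frac{B}{64} + \frac{100}{9} = \frac{100}{9} + \frac{B}{64}$)
$\left(-46613 + \left(97 - 1\right)^{2}\right) \left(X{\left(-157 \right)} + A{\left(203 \right)}\right) = \left(-46613 + \left(97 - 1\right)^{2}\right) \left(\left(\frac{100}{9} + \frac{1}{64} \left(-157\right)\right) + 203\right) = \left(-46613 + 96^{2}\right) \left(\left(\frac{100}{9} - \frac{157}{64}\right) + 203\right) = \left(-46613 + 9216\right) \left(\frac{4987}{576} + 203\right) = \left(-37397\right) \frac{121915}{576} = - \frac{4559255255}{576}$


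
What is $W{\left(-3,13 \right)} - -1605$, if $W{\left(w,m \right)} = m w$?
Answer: $1566$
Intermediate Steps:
$W{\left(-3,13 \right)} - -1605 = 13 \left(-3\right) - -1605 = -39 + 1605 = 1566$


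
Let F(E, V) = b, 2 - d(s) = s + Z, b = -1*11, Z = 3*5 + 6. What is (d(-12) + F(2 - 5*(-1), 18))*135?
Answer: -2430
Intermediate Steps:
Z = 21 (Z = 15 + 6 = 21)
b = -11
d(s) = -19 - s (d(s) = 2 - (s + 21) = 2 - (21 + s) = 2 + (-21 - s) = -19 - s)
F(E, V) = -11
(d(-12) + F(2 - 5*(-1), 18))*135 = ((-19 - 1*(-12)) - 11)*135 = ((-19 + 12) - 11)*135 = (-7 - 11)*135 = -18*135 = -2430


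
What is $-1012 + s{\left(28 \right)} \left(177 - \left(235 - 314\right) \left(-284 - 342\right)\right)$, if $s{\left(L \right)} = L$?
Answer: $-1380768$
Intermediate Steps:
$-1012 + s{\left(28 \right)} \left(177 - \left(235 - 314\right) \left(-284 - 342\right)\right) = -1012 + 28 \left(177 - \left(235 - 314\right) \left(-284 - 342\right)\right) = -1012 + 28 \left(177 - \left(-79\right) \left(-626\right)\right) = -1012 + 28 \left(177 - 49454\right) = -1012 + 28 \left(-49277\right) = -1012 - 1379756 = -1380768$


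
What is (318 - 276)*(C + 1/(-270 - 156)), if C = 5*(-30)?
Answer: -447307/71 ≈ -6300.1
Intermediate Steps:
C = -150
(318 - 276)*(C + 1/(-270 - 156)) = (318 - 276)*(-150 + 1/(-270 - 156)) = 42*(-150 + 1/(-426)) = 42*(-150 - 1/426) = 42*(-63901/426) = -447307/71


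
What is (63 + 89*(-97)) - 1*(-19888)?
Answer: 11318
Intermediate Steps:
(63 + 89*(-97)) - 1*(-19888) = (63 - 8633) + 19888 = -8570 + 19888 = 11318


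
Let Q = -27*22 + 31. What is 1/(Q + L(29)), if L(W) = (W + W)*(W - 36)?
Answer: -1/969 ≈ -0.0010320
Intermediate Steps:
L(W) = 2*W*(-36 + W) (L(W) = (2*W)*(-36 + W) = 2*W*(-36 + W))
Q = -563 (Q = -594 + 31 = -563)
1/(Q + L(29)) = 1/(-563 + 2*29*(-36 + 29)) = 1/(-563 + 2*29*(-7)) = 1/(-563 - 406) = 1/(-969) = -1/969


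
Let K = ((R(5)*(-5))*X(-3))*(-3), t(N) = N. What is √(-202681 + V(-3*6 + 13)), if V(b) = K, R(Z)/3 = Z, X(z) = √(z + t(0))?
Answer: √(-202681 + 225*I*√3) ≈ 0.433 + 450.2*I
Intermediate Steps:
X(z) = √z (X(z) = √(z + 0) = √z)
R(Z) = 3*Z
K = 225*I*√3 (K = (((3*5)*(-5))*√(-3))*(-3) = ((15*(-5))*(I*√3))*(-3) = -75*I*√3*(-3) = 225*I*√3 ≈ 389.71*I)
V(b) = 225*I*√3
√(-202681 + V(-3*6 + 13)) = √(-202681 + 225*I*√3)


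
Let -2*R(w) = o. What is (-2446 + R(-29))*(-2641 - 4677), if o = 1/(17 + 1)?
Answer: 322200563/18 ≈ 1.7900e+7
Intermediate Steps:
o = 1/18 ≈ 0.055556
R(w) = -1/36 (R(w) = -½*1/18 = -1/36)
(-2446 + R(-29))*(-2641 - 4677) = (-2446 - 1/36)*(-2641 - 4677) = -88057/36*(-7318) = 322200563/18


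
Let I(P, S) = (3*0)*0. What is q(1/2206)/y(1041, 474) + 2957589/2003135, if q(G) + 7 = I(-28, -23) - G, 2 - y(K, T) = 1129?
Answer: 7383979797223/4980118117870 ≈ 1.4827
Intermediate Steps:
I(P, S) = 0 (I(P, S) = 0*0 = 0)
y(K, T) = -1127 (y(K, T) = 2 - 1*1129 = 2 - 1129 = -1127)
q(G) = -7 - G (q(G) = -7 + (0 - G) = -7 - G)
q(1/2206)/y(1041, 474) + 2957589/2003135 = (-7 - 1/2206)/(-1127) + 2957589/2003135 = (-7 - 1*1/2206)*(-1/1127) + 2957589*(1/2003135) = (-7 - 1/2206)*(-1/1127) + 2957589/2003135 = -15443/2206*(-1/1127) + 2957589/2003135 = 15443/2486162 + 2957589/2003135 = 7383979797223/4980118117870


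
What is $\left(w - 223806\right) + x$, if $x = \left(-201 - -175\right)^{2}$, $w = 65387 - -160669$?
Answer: $2926$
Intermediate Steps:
$w = 226056$ ($w = 65387 + 160669 = 226056$)
$x = 676$ ($x = \left(-201 + 175\right)^{2} = \left(-26\right)^{2} = 676$)
$\left(w - 223806\right) + x = \left(226056 - 223806\right) + 676 = 2250 + 676 = 2926$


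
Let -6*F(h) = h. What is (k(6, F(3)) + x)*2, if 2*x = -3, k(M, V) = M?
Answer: 9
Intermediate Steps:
F(h) = -h/6
x = -3/2 (x = (½)*(-3) = -3/2 ≈ -1.5000)
(k(6, F(3)) + x)*2 = (6 - 3/2)*2 = (9/2)*2 = 9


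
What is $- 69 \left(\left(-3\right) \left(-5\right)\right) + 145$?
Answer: $-890$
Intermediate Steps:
$- 69 \left(\left(-3\right) \left(-5\right)\right) + 145 = \left(-69\right) 15 + 145 = -1035 + 145 = -890$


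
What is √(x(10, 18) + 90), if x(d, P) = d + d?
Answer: √110 ≈ 10.488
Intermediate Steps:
x(d, P) = 2*d
√(x(10, 18) + 90) = √(2*10 + 90) = √(20 + 90) = √110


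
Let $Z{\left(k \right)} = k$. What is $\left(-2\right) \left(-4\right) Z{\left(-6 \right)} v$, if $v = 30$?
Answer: $-1440$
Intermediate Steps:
$\left(-2\right) \left(-4\right) Z{\left(-6 \right)} v = \left(-2\right) \left(-4\right) \left(-6\right) 30 = 8 \left(-6\right) 30 = \left(-48\right) 30 = -1440$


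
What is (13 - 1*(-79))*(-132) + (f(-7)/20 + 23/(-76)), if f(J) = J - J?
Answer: -922967/76 ≈ -12144.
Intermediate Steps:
f(J) = 0
(13 - 1*(-79))*(-132) + (f(-7)/20 + 23/(-76)) = (13 - 1*(-79))*(-132) + (0/20 + 23/(-76)) = (13 + 79)*(-132) + (0*(1/20) + 23*(-1/76)) = 92*(-132) + (0 - 23/76) = -12144 - 23/76 = -922967/76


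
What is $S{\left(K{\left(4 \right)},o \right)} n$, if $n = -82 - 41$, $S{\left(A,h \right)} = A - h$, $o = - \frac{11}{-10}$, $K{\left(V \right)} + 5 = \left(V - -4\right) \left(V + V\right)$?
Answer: $- \frac{71217}{10} \approx -7121.7$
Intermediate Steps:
$K{\left(V \right)} = -5 + 2 V \left(4 + V\right)$ ($K{\left(V \right)} = -5 + \left(V - -4\right) \left(V + V\right) = -5 + \left(V + 4\right) 2 V = -5 + \left(4 + V\right) 2 V = -5 + 2 V \left(4 + V\right)$)
$o = \frac{11}{10}$ ($o = \left(-11\right) \left(- \frac{1}{10}\right) = \frac{11}{10} \approx 1.1$)
$n = -123$
$S{\left(K{\left(4 \right)},o \right)} n = \left(\left(-5 + 2 \cdot 4^{2} + 8 \cdot 4\right) - \frac{11}{10}\right) \left(-123\right) = \left(\left(-5 + 2 \cdot 16 + 32\right) - \frac{11}{10}\right) \left(-123\right) = \left(\left(-5 + 32 + 32\right) - \frac{11}{10}\right) \left(-123\right) = \left(59 - \frac{11}{10}\right) \left(-123\right) = \frac{579}{10} \left(-123\right) = - \frac{71217}{10}$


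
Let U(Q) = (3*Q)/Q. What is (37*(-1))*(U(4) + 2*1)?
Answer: -185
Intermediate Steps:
U(Q) = 3
(37*(-1))*(U(4) + 2*1) = (37*(-1))*(3 + 2*1) = -37*(3 + 2) = -37*5 = -185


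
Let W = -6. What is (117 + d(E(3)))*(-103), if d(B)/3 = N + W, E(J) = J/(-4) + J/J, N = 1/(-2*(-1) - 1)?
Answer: -10506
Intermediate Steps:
N = 1 (N = 1/(2 - 1) = 1/1 = 1)
E(J) = 1 - J/4 (E(J) = J*(-¼) + 1 = -J/4 + 1 = 1 - J/4)
d(B) = -15 (d(B) = 3*(1 - 6) = 3*(-5) = -15)
(117 + d(E(3)))*(-103) = (117 - 15)*(-103) = 102*(-103) = -10506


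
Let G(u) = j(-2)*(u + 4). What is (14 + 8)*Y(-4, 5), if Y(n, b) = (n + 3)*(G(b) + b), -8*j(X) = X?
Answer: -319/2 ≈ -159.50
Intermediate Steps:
j(X) = -X/8
G(u) = 1 + u/4 (G(u) = (-⅛*(-2))*(u + 4) = (4 + u)/4 = 1 + u/4)
Y(n, b) = (1 + 5*b/4)*(3 + n) (Y(n, b) = (n + 3)*((1 + b/4) + b) = (3 + n)*(1 + 5*b/4) = (1 + 5*b/4)*(3 + n))
(14 + 8)*Y(-4, 5) = (14 + 8)*(3 - 4 + (15/4)*5 + (5/4)*5*(-4)) = 22*(3 - 4 + 75/4 - 25) = 22*(-29/4) = -319/2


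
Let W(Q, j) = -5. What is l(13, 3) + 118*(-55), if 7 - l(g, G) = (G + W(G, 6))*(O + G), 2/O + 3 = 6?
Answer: -19427/3 ≈ -6475.7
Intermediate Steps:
O = 2/3 (O = 2/(-3 + 6) = 2/3 ≈ 0.66667)
l(g, G) = 7 - (-5 + G)*(2/3 + G) (l(g, G) = 7 - (G - 5)*(2/3 + G) = 7 - (-5 + G)*(2/3 + G))
l(13, 3) + 118*(-55) = (31/3 - 1*3**2 + (13/3)*3) + 118*(-55) = (31/3 - 1*9 + 13) - 6490 = (31/3 - 9 + 13) - 6490 = 43/3 - 6490 = -19427/3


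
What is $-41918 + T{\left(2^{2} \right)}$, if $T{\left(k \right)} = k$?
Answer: $-41914$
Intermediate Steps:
$-41918 + T{\left(2^{2} \right)} = -41918 + 2^{2} = -41918 + 4 = -41914$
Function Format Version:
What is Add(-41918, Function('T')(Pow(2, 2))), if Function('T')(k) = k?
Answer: -41914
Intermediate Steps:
Add(-41918, Function('T')(Pow(2, 2))) = Add(-41918, Pow(2, 2)) = Add(-41918, 4) = -41914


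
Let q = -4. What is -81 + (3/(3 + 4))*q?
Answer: -579/7 ≈ -82.714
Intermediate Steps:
-81 + (3/(3 + 4))*q = -81 + (3/(3 + 4))*(-4) = -81 + (3/7)*(-4) = -81 - 12/7 = -579/7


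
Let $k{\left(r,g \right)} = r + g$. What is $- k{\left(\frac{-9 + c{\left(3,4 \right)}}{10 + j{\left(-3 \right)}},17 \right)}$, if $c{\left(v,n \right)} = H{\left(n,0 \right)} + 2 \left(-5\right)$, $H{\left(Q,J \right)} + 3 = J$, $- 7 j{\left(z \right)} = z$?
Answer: $- \frac{1087}{73} \approx -14.89$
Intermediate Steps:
$j{\left(z \right)} = - \frac{z}{7}$
$H{\left(Q,J \right)} = -3 + J$
$c{\left(v,n \right)} = -13$ ($c{\left(v,n \right)} = \left(-3 + 0\right) + 2 \left(-5\right) = -3 - 10 = -13$)
$k{\left(r,g \right)} = g + r$
$- k{\left(\frac{-9 + c{\left(3,4 \right)}}{10 + j{\left(-3 \right)}},17 \right)} = - (17 + \frac{-9 - 13}{10 - - \frac{3}{7}}) = - (17 - \frac{22}{10 + \frac{3}{7}}) = - (17 - \frac{22}{\frac{73}{7}}) = - (17 - \frac{154}{73}) = \left(-1\right) \frac{1087}{73} = - \frac{1087}{73}$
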